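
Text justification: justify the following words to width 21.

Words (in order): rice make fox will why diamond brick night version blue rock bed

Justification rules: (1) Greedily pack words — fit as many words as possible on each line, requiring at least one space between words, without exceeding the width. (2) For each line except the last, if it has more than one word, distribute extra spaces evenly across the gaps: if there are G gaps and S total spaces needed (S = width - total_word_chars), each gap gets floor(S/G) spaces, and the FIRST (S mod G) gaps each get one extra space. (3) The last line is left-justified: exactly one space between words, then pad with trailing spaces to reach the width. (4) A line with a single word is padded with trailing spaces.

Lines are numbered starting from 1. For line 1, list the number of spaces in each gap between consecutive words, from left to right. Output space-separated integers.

Answer: 2 2 2

Derivation:
Line 1: ['rice', 'make', 'fox', 'will'] (min_width=18, slack=3)
Line 2: ['why', 'diamond', 'brick'] (min_width=17, slack=4)
Line 3: ['night', 'version', 'blue'] (min_width=18, slack=3)
Line 4: ['rock', 'bed'] (min_width=8, slack=13)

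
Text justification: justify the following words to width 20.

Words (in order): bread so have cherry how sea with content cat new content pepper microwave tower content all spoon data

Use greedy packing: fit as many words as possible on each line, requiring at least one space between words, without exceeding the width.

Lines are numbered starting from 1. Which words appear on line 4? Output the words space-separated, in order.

Answer: pepper microwave

Derivation:
Line 1: ['bread', 'so', 'have', 'cherry'] (min_width=20, slack=0)
Line 2: ['how', 'sea', 'with', 'content'] (min_width=20, slack=0)
Line 3: ['cat', 'new', 'content'] (min_width=15, slack=5)
Line 4: ['pepper', 'microwave'] (min_width=16, slack=4)
Line 5: ['tower', 'content', 'all'] (min_width=17, slack=3)
Line 6: ['spoon', 'data'] (min_width=10, slack=10)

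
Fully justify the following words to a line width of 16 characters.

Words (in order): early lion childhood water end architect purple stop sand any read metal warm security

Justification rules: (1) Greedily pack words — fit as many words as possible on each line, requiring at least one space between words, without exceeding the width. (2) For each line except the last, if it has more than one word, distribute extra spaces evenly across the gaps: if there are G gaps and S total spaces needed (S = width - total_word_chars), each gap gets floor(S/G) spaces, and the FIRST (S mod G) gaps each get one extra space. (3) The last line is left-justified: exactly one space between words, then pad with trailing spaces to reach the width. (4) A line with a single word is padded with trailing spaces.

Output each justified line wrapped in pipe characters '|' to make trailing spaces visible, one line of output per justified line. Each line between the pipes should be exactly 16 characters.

Line 1: ['early', 'lion'] (min_width=10, slack=6)
Line 2: ['childhood', 'water'] (min_width=15, slack=1)
Line 3: ['end', 'architect'] (min_width=13, slack=3)
Line 4: ['purple', 'stop', 'sand'] (min_width=16, slack=0)
Line 5: ['any', 'read', 'metal'] (min_width=14, slack=2)
Line 6: ['warm', 'security'] (min_width=13, slack=3)

Answer: |early       lion|
|childhood  water|
|end    architect|
|purple stop sand|
|any  read  metal|
|warm security   |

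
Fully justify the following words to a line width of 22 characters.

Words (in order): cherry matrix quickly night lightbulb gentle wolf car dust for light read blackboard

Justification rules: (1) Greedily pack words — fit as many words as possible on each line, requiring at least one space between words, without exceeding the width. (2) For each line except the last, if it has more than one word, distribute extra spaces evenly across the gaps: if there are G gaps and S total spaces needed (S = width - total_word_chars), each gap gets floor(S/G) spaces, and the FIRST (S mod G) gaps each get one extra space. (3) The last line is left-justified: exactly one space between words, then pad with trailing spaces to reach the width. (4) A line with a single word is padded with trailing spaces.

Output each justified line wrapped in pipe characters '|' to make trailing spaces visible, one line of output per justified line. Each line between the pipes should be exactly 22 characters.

Line 1: ['cherry', 'matrix', 'quickly'] (min_width=21, slack=1)
Line 2: ['night', 'lightbulb', 'gentle'] (min_width=22, slack=0)
Line 3: ['wolf', 'car', 'dust', 'for'] (min_width=17, slack=5)
Line 4: ['light', 'read', 'blackboard'] (min_width=21, slack=1)

Answer: |cherry  matrix quickly|
|night lightbulb gentle|
|wolf   car   dust  for|
|light read blackboard |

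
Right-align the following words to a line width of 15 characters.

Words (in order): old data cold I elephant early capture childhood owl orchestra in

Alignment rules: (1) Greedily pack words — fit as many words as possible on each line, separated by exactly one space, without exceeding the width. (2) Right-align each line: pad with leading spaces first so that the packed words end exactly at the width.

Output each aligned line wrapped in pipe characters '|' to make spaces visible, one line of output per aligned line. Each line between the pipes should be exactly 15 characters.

Line 1: ['old', 'data', 'cold', 'I'] (min_width=15, slack=0)
Line 2: ['elephant', 'early'] (min_width=14, slack=1)
Line 3: ['capture'] (min_width=7, slack=8)
Line 4: ['childhood', 'owl'] (min_width=13, slack=2)
Line 5: ['orchestra', 'in'] (min_width=12, slack=3)

Answer: |old data cold I|
| elephant early|
|        capture|
|  childhood owl|
|   orchestra in|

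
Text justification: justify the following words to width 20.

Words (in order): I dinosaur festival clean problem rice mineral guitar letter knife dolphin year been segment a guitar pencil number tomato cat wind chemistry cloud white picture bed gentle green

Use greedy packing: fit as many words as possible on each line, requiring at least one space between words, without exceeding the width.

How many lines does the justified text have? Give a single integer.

Answer: 10

Derivation:
Line 1: ['I', 'dinosaur', 'festival'] (min_width=19, slack=1)
Line 2: ['clean', 'problem', 'rice'] (min_width=18, slack=2)
Line 3: ['mineral', 'guitar'] (min_width=14, slack=6)
Line 4: ['letter', 'knife', 'dolphin'] (min_width=20, slack=0)
Line 5: ['year', 'been', 'segment', 'a'] (min_width=19, slack=1)
Line 6: ['guitar', 'pencil', 'number'] (min_width=20, slack=0)
Line 7: ['tomato', 'cat', 'wind'] (min_width=15, slack=5)
Line 8: ['chemistry', 'cloud'] (min_width=15, slack=5)
Line 9: ['white', 'picture', 'bed'] (min_width=17, slack=3)
Line 10: ['gentle', 'green'] (min_width=12, slack=8)
Total lines: 10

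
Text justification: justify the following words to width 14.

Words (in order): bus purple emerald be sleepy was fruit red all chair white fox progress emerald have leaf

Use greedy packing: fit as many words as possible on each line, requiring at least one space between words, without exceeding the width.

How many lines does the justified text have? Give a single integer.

Answer: 8

Derivation:
Line 1: ['bus', 'purple'] (min_width=10, slack=4)
Line 2: ['emerald', 'be'] (min_width=10, slack=4)
Line 3: ['sleepy', 'was'] (min_width=10, slack=4)
Line 4: ['fruit', 'red', 'all'] (min_width=13, slack=1)
Line 5: ['chair', 'white'] (min_width=11, slack=3)
Line 6: ['fox', 'progress'] (min_width=12, slack=2)
Line 7: ['emerald', 'have'] (min_width=12, slack=2)
Line 8: ['leaf'] (min_width=4, slack=10)
Total lines: 8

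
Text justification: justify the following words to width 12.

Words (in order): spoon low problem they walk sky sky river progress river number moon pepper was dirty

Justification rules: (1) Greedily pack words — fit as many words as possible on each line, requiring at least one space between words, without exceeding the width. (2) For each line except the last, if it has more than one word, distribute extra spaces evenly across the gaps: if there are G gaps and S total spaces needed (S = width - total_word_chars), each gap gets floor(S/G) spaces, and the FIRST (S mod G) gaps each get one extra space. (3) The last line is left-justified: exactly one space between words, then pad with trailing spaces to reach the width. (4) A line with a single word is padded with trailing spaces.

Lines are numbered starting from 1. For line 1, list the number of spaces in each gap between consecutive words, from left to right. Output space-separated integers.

Answer: 4

Derivation:
Line 1: ['spoon', 'low'] (min_width=9, slack=3)
Line 2: ['problem', 'they'] (min_width=12, slack=0)
Line 3: ['walk', 'sky', 'sky'] (min_width=12, slack=0)
Line 4: ['river'] (min_width=5, slack=7)
Line 5: ['progress'] (min_width=8, slack=4)
Line 6: ['river', 'number'] (min_width=12, slack=0)
Line 7: ['moon', 'pepper'] (min_width=11, slack=1)
Line 8: ['was', 'dirty'] (min_width=9, slack=3)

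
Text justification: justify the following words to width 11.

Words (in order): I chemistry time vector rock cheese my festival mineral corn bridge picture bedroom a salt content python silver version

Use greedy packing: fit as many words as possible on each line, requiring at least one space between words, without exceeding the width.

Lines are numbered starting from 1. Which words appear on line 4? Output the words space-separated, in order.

Line 1: ['I', 'chemistry'] (min_width=11, slack=0)
Line 2: ['time', 'vector'] (min_width=11, slack=0)
Line 3: ['rock', 'cheese'] (min_width=11, slack=0)
Line 4: ['my', 'festival'] (min_width=11, slack=0)
Line 5: ['mineral'] (min_width=7, slack=4)
Line 6: ['corn', 'bridge'] (min_width=11, slack=0)
Line 7: ['picture'] (min_width=7, slack=4)
Line 8: ['bedroom', 'a'] (min_width=9, slack=2)
Line 9: ['salt'] (min_width=4, slack=7)
Line 10: ['content'] (min_width=7, slack=4)
Line 11: ['python'] (min_width=6, slack=5)
Line 12: ['silver'] (min_width=6, slack=5)
Line 13: ['version'] (min_width=7, slack=4)

Answer: my festival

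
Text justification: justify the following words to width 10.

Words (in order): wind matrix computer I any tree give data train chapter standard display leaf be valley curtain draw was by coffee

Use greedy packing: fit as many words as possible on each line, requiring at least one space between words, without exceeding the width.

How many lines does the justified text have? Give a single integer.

Line 1: ['wind'] (min_width=4, slack=6)
Line 2: ['matrix'] (min_width=6, slack=4)
Line 3: ['computer', 'I'] (min_width=10, slack=0)
Line 4: ['any', 'tree'] (min_width=8, slack=2)
Line 5: ['give', 'data'] (min_width=9, slack=1)
Line 6: ['train'] (min_width=5, slack=5)
Line 7: ['chapter'] (min_width=7, slack=3)
Line 8: ['standard'] (min_width=8, slack=2)
Line 9: ['display'] (min_width=7, slack=3)
Line 10: ['leaf', 'be'] (min_width=7, slack=3)
Line 11: ['valley'] (min_width=6, slack=4)
Line 12: ['curtain'] (min_width=7, slack=3)
Line 13: ['draw', 'was'] (min_width=8, slack=2)
Line 14: ['by', 'coffee'] (min_width=9, slack=1)
Total lines: 14

Answer: 14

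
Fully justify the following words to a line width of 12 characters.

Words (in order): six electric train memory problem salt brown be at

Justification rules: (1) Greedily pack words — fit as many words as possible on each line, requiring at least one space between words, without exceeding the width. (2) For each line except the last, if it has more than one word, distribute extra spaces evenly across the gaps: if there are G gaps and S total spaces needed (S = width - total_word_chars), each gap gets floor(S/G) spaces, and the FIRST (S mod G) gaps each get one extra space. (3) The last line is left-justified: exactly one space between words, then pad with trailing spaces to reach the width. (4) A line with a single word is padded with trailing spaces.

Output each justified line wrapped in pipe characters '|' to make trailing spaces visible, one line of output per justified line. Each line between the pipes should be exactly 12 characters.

Line 1: ['six', 'electric'] (min_width=12, slack=0)
Line 2: ['train', 'memory'] (min_width=12, slack=0)
Line 3: ['problem', 'salt'] (min_width=12, slack=0)
Line 4: ['brown', 'be', 'at'] (min_width=11, slack=1)

Answer: |six electric|
|train memory|
|problem salt|
|brown be at |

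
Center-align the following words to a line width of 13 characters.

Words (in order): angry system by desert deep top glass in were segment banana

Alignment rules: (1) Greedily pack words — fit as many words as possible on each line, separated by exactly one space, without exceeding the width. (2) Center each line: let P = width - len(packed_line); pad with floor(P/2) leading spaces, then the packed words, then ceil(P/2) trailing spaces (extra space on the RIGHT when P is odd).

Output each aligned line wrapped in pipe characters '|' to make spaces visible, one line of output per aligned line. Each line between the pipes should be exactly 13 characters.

Answer: |angry system |
|  by desert  |
|  deep top   |
|glass in were|
|   segment   |
|   banana    |

Derivation:
Line 1: ['angry', 'system'] (min_width=12, slack=1)
Line 2: ['by', 'desert'] (min_width=9, slack=4)
Line 3: ['deep', 'top'] (min_width=8, slack=5)
Line 4: ['glass', 'in', 'were'] (min_width=13, slack=0)
Line 5: ['segment'] (min_width=7, slack=6)
Line 6: ['banana'] (min_width=6, slack=7)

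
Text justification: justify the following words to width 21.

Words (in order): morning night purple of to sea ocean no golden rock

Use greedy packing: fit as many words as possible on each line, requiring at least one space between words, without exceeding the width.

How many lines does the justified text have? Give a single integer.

Line 1: ['morning', 'night', 'purple'] (min_width=20, slack=1)
Line 2: ['of', 'to', 'sea', 'ocean', 'no'] (min_width=18, slack=3)
Line 3: ['golden', 'rock'] (min_width=11, slack=10)
Total lines: 3

Answer: 3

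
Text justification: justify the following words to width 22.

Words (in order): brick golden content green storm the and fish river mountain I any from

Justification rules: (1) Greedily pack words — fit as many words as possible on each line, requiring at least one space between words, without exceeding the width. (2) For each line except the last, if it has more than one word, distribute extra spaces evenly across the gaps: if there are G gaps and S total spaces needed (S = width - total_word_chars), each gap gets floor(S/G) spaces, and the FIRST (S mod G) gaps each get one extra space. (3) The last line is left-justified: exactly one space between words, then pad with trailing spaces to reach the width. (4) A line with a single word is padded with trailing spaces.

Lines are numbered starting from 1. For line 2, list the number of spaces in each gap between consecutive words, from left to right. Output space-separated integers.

Line 1: ['brick', 'golden', 'content'] (min_width=20, slack=2)
Line 2: ['green', 'storm', 'the', 'and'] (min_width=19, slack=3)
Line 3: ['fish', 'river', 'mountain', 'I'] (min_width=21, slack=1)
Line 4: ['any', 'from'] (min_width=8, slack=14)

Answer: 2 2 2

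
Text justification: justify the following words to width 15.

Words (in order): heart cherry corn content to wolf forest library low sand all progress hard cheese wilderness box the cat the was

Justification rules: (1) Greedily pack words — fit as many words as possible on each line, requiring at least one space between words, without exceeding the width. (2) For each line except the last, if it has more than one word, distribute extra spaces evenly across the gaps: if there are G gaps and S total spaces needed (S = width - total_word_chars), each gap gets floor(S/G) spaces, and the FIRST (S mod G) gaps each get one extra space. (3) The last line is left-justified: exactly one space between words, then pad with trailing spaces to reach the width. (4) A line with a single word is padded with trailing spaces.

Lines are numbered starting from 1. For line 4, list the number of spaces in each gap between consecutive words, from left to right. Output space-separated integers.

Answer: 5

Derivation:
Line 1: ['heart', 'cherry'] (min_width=12, slack=3)
Line 2: ['corn', 'content', 'to'] (min_width=15, slack=0)
Line 3: ['wolf', 'forest'] (min_width=11, slack=4)
Line 4: ['library', 'low'] (min_width=11, slack=4)
Line 5: ['sand', 'all'] (min_width=8, slack=7)
Line 6: ['progress', 'hard'] (min_width=13, slack=2)
Line 7: ['cheese'] (min_width=6, slack=9)
Line 8: ['wilderness', 'box'] (min_width=14, slack=1)
Line 9: ['the', 'cat', 'the', 'was'] (min_width=15, slack=0)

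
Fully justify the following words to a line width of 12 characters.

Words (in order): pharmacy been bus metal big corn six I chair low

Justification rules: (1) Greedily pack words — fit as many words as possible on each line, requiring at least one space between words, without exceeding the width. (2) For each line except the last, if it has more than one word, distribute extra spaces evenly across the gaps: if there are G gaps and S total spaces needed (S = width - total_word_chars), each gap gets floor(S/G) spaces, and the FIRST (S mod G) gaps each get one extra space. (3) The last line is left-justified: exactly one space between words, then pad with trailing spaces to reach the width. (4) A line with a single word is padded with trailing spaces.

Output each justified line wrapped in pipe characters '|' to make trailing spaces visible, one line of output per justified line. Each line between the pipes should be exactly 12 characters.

Line 1: ['pharmacy'] (min_width=8, slack=4)
Line 2: ['been', 'bus'] (min_width=8, slack=4)
Line 3: ['metal', 'big'] (min_width=9, slack=3)
Line 4: ['corn', 'six', 'I'] (min_width=10, slack=2)
Line 5: ['chair', 'low'] (min_width=9, slack=3)

Answer: |pharmacy    |
|been     bus|
|metal    big|
|corn  six  I|
|chair low   |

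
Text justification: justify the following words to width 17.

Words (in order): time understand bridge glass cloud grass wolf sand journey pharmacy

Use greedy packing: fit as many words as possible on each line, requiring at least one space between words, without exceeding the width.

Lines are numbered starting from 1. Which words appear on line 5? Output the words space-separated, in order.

Answer: pharmacy

Derivation:
Line 1: ['time', 'understand'] (min_width=15, slack=2)
Line 2: ['bridge', 'glass'] (min_width=12, slack=5)
Line 3: ['cloud', 'grass', 'wolf'] (min_width=16, slack=1)
Line 4: ['sand', 'journey'] (min_width=12, slack=5)
Line 5: ['pharmacy'] (min_width=8, slack=9)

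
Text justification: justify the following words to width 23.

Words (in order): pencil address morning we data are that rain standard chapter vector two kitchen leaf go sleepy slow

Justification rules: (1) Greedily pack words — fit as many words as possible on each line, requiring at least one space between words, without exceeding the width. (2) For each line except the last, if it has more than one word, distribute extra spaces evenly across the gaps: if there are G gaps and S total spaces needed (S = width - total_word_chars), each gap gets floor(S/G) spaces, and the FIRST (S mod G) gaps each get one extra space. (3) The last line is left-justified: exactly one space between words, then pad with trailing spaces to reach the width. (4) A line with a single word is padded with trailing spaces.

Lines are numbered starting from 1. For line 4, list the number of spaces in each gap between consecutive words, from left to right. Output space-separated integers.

Answer: 3 2 2

Derivation:
Line 1: ['pencil', 'address', 'morning'] (min_width=22, slack=1)
Line 2: ['we', 'data', 'are', 'that', 'rain'] (min_width=21, slack=2)
Line 3: ['standard', 'chapter', 'vector'] (min_width=23, slack=0)
Line 4: ['two', 'kitchen', 'leaf', 'go'] (min_width=19, slack=4)
Line 5: ['sleepy', 'slow'] (min_width=11, slack=12)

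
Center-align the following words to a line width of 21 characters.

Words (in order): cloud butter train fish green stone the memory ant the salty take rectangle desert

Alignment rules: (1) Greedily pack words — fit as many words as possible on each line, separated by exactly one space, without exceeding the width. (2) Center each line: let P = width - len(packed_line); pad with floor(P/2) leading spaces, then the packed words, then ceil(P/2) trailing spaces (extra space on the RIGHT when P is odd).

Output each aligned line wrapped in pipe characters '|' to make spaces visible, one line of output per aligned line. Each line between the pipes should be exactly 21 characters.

Line 1: ['cloud', 'butter', 'train'] (min_width=18, slack=3)
Line 2: ['fish', 'green', 'stone', 'the'] (min_width=20, slack=1)
Line 3: ['memory', 'ant', 'the', 'salty'] (min_width=20, slack=1)
Line 4: ['take', 'rectangle', 'desert'] (min_width=21, slack=0)

Answer: | cloud butter train  |
|fish green stone the |
|memory ant the salty |
|take rectangle desert|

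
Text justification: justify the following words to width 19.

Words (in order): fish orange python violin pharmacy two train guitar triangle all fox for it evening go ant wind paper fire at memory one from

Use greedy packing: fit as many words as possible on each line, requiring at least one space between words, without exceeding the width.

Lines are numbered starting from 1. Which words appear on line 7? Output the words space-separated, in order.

Line 1: ['fish', 'orange', 'python'] (min_width=18, slack=1)
Line 2: ['violin', 'pharmacy', 'two'] (min_width=19, slack=0)
Line 3: ['train', 'guitar'] (min_width=12, slack=7)
Line 4: ['triangle', 'all', 'fox'] (min_width=16, slack=3)
Line 5: ['for', 'it', 'evening', 'go'] (min_width=17, slack=2)
Line 6: ['ant', 'wind', 'paper', 'fire'] (min_width=19, slack=0)
Line 7: ['at', 'memory', 'one', 'from'] (min_width=18, slack=1)

Answer: at memory one from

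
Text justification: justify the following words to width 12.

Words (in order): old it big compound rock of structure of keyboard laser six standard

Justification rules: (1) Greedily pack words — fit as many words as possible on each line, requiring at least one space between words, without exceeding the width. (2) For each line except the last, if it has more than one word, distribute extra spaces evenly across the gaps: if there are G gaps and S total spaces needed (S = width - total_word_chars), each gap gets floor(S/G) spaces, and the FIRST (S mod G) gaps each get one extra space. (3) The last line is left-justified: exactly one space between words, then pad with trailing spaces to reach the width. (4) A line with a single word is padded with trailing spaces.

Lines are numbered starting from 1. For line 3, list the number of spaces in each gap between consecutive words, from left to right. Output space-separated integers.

Answer: 6

Derivation:
Line 1: ['old', 'it', 'big'] (min_width=10, slack=2)
Line 2: ['compound'] (min_width=8, slack=4)
Line 3: ['rock', 'of'] (min_width=7, slack=5)
Line 4: ['structure', 'of'] (min_width=12, slack=0)
Line 5: ['keyboard'] (min_width=8, slack=4)
Line 6: ['laser', 'six'] (min_width=9, slack=3)
Line 7: ['standard'] (min_width=8, slack=4)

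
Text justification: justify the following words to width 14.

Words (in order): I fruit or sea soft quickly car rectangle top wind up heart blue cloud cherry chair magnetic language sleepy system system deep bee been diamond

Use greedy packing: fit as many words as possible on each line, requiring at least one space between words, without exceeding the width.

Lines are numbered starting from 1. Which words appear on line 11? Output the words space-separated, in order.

Line 1: ['I', 'fruit', 'or', 'sea'] (min_width=14, slack=0)
Line 2: ['soft', 'quickly'] (min_width=12, slack=2)
Line 3: ['car', 'rectangle'] (min_width=13, slack=1)
Line 4: ['top', 'wind', 'up'] (min_width=11, slack=3)
Line 5: ['heart', 'blue'] (min_width=10, slack=4)
Line 6: ['cloud', 'cherry'] (min_width=12, slack=2)
Line 7: ['chair', 'magnetic'] (min_width=14, slack=0)
Line 8: ['language'] (min_width=8, slack=6)
Line 9: ['sleepy', 'system'] (min_width=13, slack=1)
Line 10: ['system', 'deep'] (min_width=11, slack=3)
Line 11: ['bee', 'been'] (min_width=8, slack=6)
Line 12: ['diamond'] (min_width=7, slack=7)

Answer: bee been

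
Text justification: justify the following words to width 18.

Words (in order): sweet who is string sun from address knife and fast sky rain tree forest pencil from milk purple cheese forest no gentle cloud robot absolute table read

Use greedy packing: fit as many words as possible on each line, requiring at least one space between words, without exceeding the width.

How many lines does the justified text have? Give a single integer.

Answer: 10

Derivation:
Line 1: ['sweet', 'who', 'is'] (min_width=12, slack=6)
Line 2: ['string', 'sun', 'from'] (min_width=15, slack=3)
Line 3: ['address', 'knife', 'and'] (min_width=17, slack=1)
Line 4: ['fast', 'sky', 'rain', 'tree'] (min_width=18, slack=0)
Line 5: ['forest', 'pencil', 'from'] (min_width=18, slack=0)
Line 6: ['milk', 'purple', 'cheese'] (min_width=18, slack=0)
Line 7: ['forest', 'no', 'gentle'] (min_width=16, slack=2)
Line 8: ['cloud', 'robot'] (min_width=11, slack=7)
Line 9: ['absolute', 'table'] (min_width=14, slack=4)
Line 10: ['read'] (min_width=4, slack=14)
Total lines: 10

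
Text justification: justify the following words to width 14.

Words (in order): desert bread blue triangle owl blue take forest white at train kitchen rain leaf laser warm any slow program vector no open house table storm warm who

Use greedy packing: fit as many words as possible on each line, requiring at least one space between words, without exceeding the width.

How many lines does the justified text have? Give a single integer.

Line 1: ['desert', 'bread'] (min_width=12, slack=2)
Line 2: ['blue', 'triangle'] (min_width=13, slack=1)
Line 3: ['owl', 'blue', 'take'] (min_width=13, slack=1)
Line 4: ['forest', 'white'] (min_width=12, slack=2)
Line 5: ['at', 'train'] (min_width=8, slack=6)
Line 6: ['kitchen', 'rain'] (min_width=12, slack=2)
Line 7: ['leaf', 'laser'] (min_width=10, slack=4)
Line 8: ['warm', 'any', 'slow'] (min_width=13, slack=1)
Line 9: ['program', 'vector'] (min_width=14, slack=0)
Line 10: ['no', 'open', 'house'] (min_width=13, slack=1)
Line 11: ['table', 'storm'] (min_width=11, slack=3)
Line 12: ['warm', 'who'] (min_width=8, slack=6)
Total lines: 12

Answer: 12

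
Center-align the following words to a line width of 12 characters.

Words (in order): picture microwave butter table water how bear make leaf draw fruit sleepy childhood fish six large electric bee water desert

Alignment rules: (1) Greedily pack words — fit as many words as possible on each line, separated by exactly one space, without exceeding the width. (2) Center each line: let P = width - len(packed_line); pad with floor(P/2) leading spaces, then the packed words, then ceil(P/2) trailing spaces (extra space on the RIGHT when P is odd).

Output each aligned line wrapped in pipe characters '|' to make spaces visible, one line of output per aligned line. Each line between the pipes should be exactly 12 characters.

Answer: |  picture   |
| microwave  |
|butter table|
| water how  |
| bear make  |
| leaf draw  |
|fruit sleepy|
| childhood  |
|  fish six  |
|   large    |
|electric bee|
|water desert|

Derivation:
Line 1: ['picture'] (min_width=7, slack=5)
Line 2: ['microwave'] (min_width=9, slack=3)
Line 3: ['butter', 'table'] (min_width=12, slack=0)
Line 4: ['water', 'how'] (min_width=9, slack=3)
Line 5: ['bear', 'make'] (min_width=9, slack=3)
Line 6: ['leaf', 'draw'] (min_width=9, slack=3)
Line 7: ['fruit', 'sleepy'] (min_width=12, slack=0)
Line 8: ['childhood'] (min_width=9, slack=3)
Line 9: ['fish', 'six'] (min_width=8, slack=4)
Line 10: ['large'] (min_width=5, slack=7)
Line 11: ['electric', 'bee'] (min_width=12, slack=0)
Line 12: ['water', 'desert'] (min_width=12, slack=0)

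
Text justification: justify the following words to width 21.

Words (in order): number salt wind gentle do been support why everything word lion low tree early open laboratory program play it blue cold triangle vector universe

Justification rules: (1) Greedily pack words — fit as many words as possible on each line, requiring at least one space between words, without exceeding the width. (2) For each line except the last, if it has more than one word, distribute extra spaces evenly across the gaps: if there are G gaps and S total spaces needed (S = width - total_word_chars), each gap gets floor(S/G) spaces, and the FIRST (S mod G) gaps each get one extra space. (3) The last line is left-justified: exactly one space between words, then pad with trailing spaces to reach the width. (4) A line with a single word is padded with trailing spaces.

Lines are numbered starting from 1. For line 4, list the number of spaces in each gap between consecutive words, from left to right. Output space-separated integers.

Answer: 2 1

Derivation:
Line 1: ['number', 'salt', 'wind'] (min_width=16, slack=5)
Line 2: ['gentle', 'do', 'been'] (min_width=14, slack=7)
Line 3: ['support', 'why'] (min_width=11, slack=10)
Line 4: ['everything', 'word', 'lion'] (min_width=20, slack=1)
Line 5: ['low', 'tree', 'early', 'open'] (min_width=19, slack=2)
Line 6: ['laboratory', 'program'] (min_width=18, slack=3)
Line 7: ['play', 'it', 'blue', 'cold'] (min_width=17, slack=4)
Line 8: ['triangle', 'vector'] (min_width=15, slack=6)
Line 9: ['universe'] (min_width=8, slack=13)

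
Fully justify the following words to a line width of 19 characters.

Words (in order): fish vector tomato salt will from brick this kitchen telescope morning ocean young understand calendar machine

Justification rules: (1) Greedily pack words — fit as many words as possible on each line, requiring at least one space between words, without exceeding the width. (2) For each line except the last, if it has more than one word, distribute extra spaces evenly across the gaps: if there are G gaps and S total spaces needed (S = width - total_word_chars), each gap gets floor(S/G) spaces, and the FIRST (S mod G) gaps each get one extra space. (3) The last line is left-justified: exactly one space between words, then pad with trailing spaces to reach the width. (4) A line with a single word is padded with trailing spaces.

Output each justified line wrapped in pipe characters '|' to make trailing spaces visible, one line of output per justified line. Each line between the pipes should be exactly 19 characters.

Line 1: ['fish', 'vector', 'tomato'] (min_width=18, slack=1)
Line 2: ['salt', 'will', 'from'] (min_width=14, slack=5)
Line 3: ['brick', 'this', 'kitchen'] (min_width=18, slack=1)
Line 4: ['telescope', 'morning'] (min_width=17, slack=2)
Line 5: ['ocean', 'young'] (min_width=11, slack=8)
Line 6: ['understand', 'calendar'] (min_width=19, slack=0)
Line 7: ['machine'] (min_width=7, slack=12)

Answer: |fish  vector tomato|
|salt    will   from|
|brick  this kitchen|
|telescope   morning|
|ocean         young|
|understand calendar|
|machine            |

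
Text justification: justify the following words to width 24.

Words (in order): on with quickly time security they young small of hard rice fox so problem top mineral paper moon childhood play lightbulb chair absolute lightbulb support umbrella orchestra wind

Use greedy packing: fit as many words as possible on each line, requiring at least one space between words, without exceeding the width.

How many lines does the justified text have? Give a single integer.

Line 1: ['on', 'with', 'quickly', 'time'] (min_width=20, slack=4)
Line 2: ['security', 'they', 'young'] (min_width=19, slack=5)
Line 3: ['small', 'of', 'hard', 'rice', 'fox'] (min_width=22, slack=2)
Line 4: ['so', 'problem', 'top', 'mineral'] (min_width=22, slack=2)
Line 5: ['paper', 'moon', 'childhood'] (min_width=20, slack=4)
Line 6: ['play', 'lightbulb', 'chair'] (min_width=20, slack=4)
Line 7: ['absolute', 'lightbulb'] (min_width=18, slack=6)
Line 8: ['support', 'umbrella'] (min_width=16, slack=8)
Line 9: ['orchestra', 'wind'] (min_width=14, slack=10)
Total lines: 9

Answer: 9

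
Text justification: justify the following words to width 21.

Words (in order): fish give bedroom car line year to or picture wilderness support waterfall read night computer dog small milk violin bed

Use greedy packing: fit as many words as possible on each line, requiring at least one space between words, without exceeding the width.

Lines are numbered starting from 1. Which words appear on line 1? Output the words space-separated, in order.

Answer: fish give bedroom car

Derivation:
Line 1: ['fish', 'give', 'bedroom', 'car'] (min_width=21, slack=0)
Line 2: ['line', 'year', 'to', 'or'] (min_width=15, slack=6)
Line 3: ['picture', 'wilderness'] (min_width=18, slack=3)
Line 4: ['support', 'waterfall'] (min_width=17, slack=4)
Line 5: ['read', 'night', 'computer'] (min_width=19, slack=2)
Line 6: ['dog', 'small', 'milk', 'violin'] (min_width=21, slack=0)
Line 7: ['bed'] (min_width=3, slack=18)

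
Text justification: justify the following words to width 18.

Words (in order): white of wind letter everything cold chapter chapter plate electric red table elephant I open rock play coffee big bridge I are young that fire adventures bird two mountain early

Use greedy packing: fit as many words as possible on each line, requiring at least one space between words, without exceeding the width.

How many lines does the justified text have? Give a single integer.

Answer: 11

Derivation:
Line 1: ['white', 'of', 'wind'] (min_width=13, slack=5)
Line 2: ['letter', 'everything'] (min_width=17, slack=1)
Line 3: ['cold', 'chapter'] (min_width=12, slack=6)
Line 4: ['chapter', 'plate'] (min_width=13, slack=5)
Line 5: ['electric', 'red', 'table'] (min_width=18, slack=0)
Line 6: ['elephant', 'I', 'open'] (min_width=15, slack=3)
Line 7: ['rock', 'play', 'coffee'] (min_width=16, slack=2)
Line 8: ['big', 'bridge', 'I', 'are'] (min_width=16, slack=2)
Line 9: ['young', 'that', 'fire'] (min_width=15, slack=3)
Line 10: ['adventures', 'bird'] (min_width=15, slack=3)
Line 11: ['two', 'mountain', 'early'] (min_width=18, slack=0)
Total lines: 11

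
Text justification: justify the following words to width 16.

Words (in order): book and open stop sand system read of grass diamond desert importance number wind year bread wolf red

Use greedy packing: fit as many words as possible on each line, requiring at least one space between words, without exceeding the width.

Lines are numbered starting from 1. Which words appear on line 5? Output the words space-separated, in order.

Answer: importance

Derivation:
Line 1: ['book', 'and', 'open'] (min_width=13, slack=3)
Line 2: ['stop', 'sand', 'system'] (min_width=16, slack=0)
Line 3: ['read', 'of', 'grass'] (min_width=13, slack=3)
Line 4: ['diamond', 'desert'] (min_width=14, slack=2)
Line 5: ['importance'] (min_width=10, slack=6)
Line 6: ['number', 'wind', 'year'] (min_width=16, slack=0)
Line 7: ['bread', 'wolf', 'red'] (min_width=14, slack=2)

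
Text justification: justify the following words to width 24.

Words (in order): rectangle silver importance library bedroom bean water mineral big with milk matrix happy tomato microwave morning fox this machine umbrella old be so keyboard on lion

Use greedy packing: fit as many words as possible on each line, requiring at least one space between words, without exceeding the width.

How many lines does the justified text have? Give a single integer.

Line 1: ['rectangle', 'silver'] (min_width=16, slack=8)
Line 2: ['importance', 'library'] (min_width=18, slack=6)
Line 3: ['bedroom', 'bean', 'water'] (min_width=18, slack=6)
Line 4: ['mineral', 'big', 'with', 'milk'] (min_width=21, slack=3)
Line 5: ['matrix', 'happy', 'tomato'] (min_width=19, slack=5)
Line 6: ['microwave', 'morning', 'fox'] (min_width=21, slack=3)
Line 7: ['this', 'machine', 'umbrella'] (min_width=21, slack=3)
Line 8: ['old', 'be', 'so', 'keyboard', 'on'] (min_width=21, slack=3)
Line 9: ['lion'] (min_width=4, slack=20)
Total lines: 9

Answer: 9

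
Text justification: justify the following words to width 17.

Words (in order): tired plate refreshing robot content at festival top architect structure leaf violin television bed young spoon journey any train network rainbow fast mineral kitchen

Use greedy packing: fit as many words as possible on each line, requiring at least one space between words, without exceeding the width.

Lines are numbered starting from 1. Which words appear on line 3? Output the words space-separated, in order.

Answer: content at

Derivation:
Line 1: ['tired', 'plate'] (min_width=11, slack=6)
Line 2: ['refreshing', 'robot'] (min_width=16, slack=1)
Line 3: ['content', 'at'] (min_width=10, slack=7)
Line 4: ['festival', 'top'] (min_width=12, slack=5)
Line 5: ['architect'] (min_width=9, slack=8)
Line 6: ['structure', 'leaf'] (min_width=14, slack=3)
Line 7: ['violin', 'television'] (min_width=17, slack=0)
Line 8: ['bed', 'young', 'spoon'] (min_width=15, slack=2)
Line 9: ['journey', 'any', 'train'] (min_width=17, slack=0)
Line 10: ['network', 'rainbow'] (min_width=15, slack=2)
Line 11: ['fast', 'mineral'] (min_width=12, slack=5)
Line 12: ['kitchen'] (min_width=7, slack=10)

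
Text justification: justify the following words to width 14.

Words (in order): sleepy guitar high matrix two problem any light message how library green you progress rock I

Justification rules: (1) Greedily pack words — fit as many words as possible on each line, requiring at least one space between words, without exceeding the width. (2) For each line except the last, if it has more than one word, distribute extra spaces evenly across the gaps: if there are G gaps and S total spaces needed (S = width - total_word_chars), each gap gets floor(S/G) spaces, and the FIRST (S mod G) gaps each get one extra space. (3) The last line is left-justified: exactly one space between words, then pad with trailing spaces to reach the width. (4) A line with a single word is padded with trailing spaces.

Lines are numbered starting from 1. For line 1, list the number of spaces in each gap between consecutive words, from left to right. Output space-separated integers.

Answer: 2

Derivation:
Line 1: ['sleepy', 'guitar'] (min_width=13, slack=1)
Line 2: ['high', 'matrix'] (min_width=11, slack=3)
Line 3: ['two', 'problem'] (min_width=11, slack=3)
Line 4: ['any', 'light'] (min_width=9, slack=5)
Line 5: ['message', 'how'] (min_width=11, slack=3)
Line 6: ['library', 'green'] (min_width=13, slack=1)
Line 7: ['you', 'progress'] (min_width=12, slack=2)
Line 8: ['rock', 'I'] (min_width=6, slack=8)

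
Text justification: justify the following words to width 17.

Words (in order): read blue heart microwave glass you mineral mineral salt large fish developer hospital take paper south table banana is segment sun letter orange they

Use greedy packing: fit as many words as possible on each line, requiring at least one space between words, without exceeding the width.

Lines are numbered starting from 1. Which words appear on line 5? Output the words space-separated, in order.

Line 1: ['read', 'blue', 'heart'] (min_width=15, slack=2)
Line 2: ['microwave', 'glass'] (min_width=15, slack=2)
Line 3: ['you', 'mineral'] (min_width=11, slack=6)
Line 4: ['mineral', 'salt'] (min_width=12, slack=5)
Line 5: ['large', 'fish'] (min_width=10, slack=7)
Line 6: ['developer'] (min_width=9, slack=8)
Line 7: ['hospital', 'take'] (min_width=13, slack=4)
Line 8: ['paper', 'south', 'table'] (min_width=17, slack=0)
Line 9: ['banana', 'is', 'segment'] (min_width=17, slack=0)
Line 10: ['sun', 'letter', 'orange'] (min_width=17, slack=0)
Line 11: ['they'] (min_width=4, slack=13)

Answer: large fish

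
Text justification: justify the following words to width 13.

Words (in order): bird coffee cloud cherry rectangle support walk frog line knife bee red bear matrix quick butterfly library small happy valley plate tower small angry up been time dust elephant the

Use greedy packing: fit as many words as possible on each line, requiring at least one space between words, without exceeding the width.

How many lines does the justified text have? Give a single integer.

Line 1: ['bird', 'coffee'] (min_width=11, slack=2)
Line 2: ['cloud', 'cherry'] (min_width=12, slack=1)
Line 3: ['rectangle'] (min_width=9, slack=4)
Line 4: ['support', 'walk'] (min_width=12, slack=1)
Line 5: ['frog', 'line'] (min_width=9, slack=4)
Line 6: ['knife', 'bee', 'red'] (min_width=13, slack=0)
Line 7: ['bear', 'matrix'] (min_width=11, slack=2)
Line 8: ['quick'] (min_width=5, slack=8)
Line 9: ['butterfly'] (min_width=9, slack=4)
Line 10: ['library', 'small'] (min_width=13, slack=0)
Line 11: ['happy', 'valley'] (min_width=12, slack=1)
Line 12: ['plate', 'tower'] (min_width=11, slack=2)
Line 13: ['small', 'angry'] (min_width=11, slack=2)
Line 14: ['up', 'been', 'time'] (min_width=12, slack=1)
Line 15: ['dust', 'elephant'] (min_width=13, slack=0)
Line 16: ['the'] (min_width=3, slack=10)
Total lines: 16

Answer: 16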